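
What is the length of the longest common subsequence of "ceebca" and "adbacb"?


LCS of "ceebca" and "adbacb"
DP table:
           a    d    b    a    c    b
      0    0    0    0    0    0    0
  c   0    0    0    0    0    1    1
  e   0    0    0    0    0    1    1
  e   0    0    0    0    0    1    1
  b   0    0    0    1    1    1    2
  c   0    0    0    1    1    2    2
  a   0    1    1    1    2    2    2
LCS length = dp[6][6] = 2

2


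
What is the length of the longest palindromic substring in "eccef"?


Input: "eccef"
Checking substrings for palindromes:
  [0:4] "ecce" (len 4) => palindrome
  [1:3] "cc" (len 2) => palindrome
Longest palindromic substring: "ecce" with length 4

4


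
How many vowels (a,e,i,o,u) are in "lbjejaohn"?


Input: lbjejaohn
Checking each character:
  'l' at position 0: consonant
  'b' at position 1: consonant
  'j' at position 2: consonant
  'e' at position 3: vowel (running total: 1)
  'j' at position 4: consonant
  'a' at position 5: vowel (running total: 2)
  'o' at position 6: vowel (running total: 3)
  'h' at position 7: consonant
  'n' at position 8: consonant
Total vowels: 3

3


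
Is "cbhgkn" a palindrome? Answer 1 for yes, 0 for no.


Input: cbhgkn
Reversed: nkghbc
  Compare pos 0 ('c') with pos 5 ('n'): MISMATCH
  Compare pos 1 ('b') with pos 4 ('k'): MISMATCH
  Compare pos 2 ('h') with pos 3 ('g'): MISMATCH
Result: not a palindrome

0


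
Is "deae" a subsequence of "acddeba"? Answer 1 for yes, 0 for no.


Check if "deae" is a subsequence of "acddeba"
Greedy scan:
  Position 0 ('a'): no match needed
  Position 1 ('c'): no match needed
  Position 2 ('d'): matches sub[0] = 'd'
  Position 3 ('d'): no match needed
  Position 4 ('e'): matches sub[1] = 'e'
  Position 5 ('b'): no match needed
  Position 6 ('a'): matches sub[2] = 'a'
Only matched 3/4 characters => not a subsequence

0


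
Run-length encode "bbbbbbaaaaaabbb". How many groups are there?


Input: bbbbbbaaaaaabbb
Scanning for consecutive runs:
  Group 1: 'b' x 6 (positions 0-5)
  Group 2: 'a' x 6 (positions 6-11)
  Group 3: 'b' x 3 (positions 12-14)
Total groups: 3

3


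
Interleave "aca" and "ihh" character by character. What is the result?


Interleaving "aca" and "ihh":
  Position 0: 'a' from first, 'i' from second => "ai"
  Position 1: 'c' from first, 'h' from second => "ch"
  Position 2: 'a' from first, 'h' from second => "ah"
Result: aichah

aichah


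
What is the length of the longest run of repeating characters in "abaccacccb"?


Input: "abaccacccb"
Scanning for longest run:
  Position 1 ('b'): new char, reset run to 1
  Position 2 ('a'): new char, reset run to 1
  Position 3 ('c'): new char, reset run to 1
  Position 4 ('c'): continues run of 'c', length=2
  Position 5 ('a'): new char, reset run to 1
  Position 6 ('c'): new char, reset run to 1
  Position 7 ('c'): continues run of 'c', length=2
  Position 8 ('c'): continues run of 'c', length=3
  Position 9 ('b'): new char, reset run to 1
Longest run: 'c' with length 3

3


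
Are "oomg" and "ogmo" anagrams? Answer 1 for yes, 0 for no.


Strings: "oomg", "ogmo"
Sorted first:  gmoo
Sorted second: gmoo
Sorted forms match => anagrams

1


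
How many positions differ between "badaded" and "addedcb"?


Comparing "badaded" and "addedcb" position by position:
  Position 0: 'b' vs 'a' => DIFFER
  Position 1: 'a' vs 'd' => DIFFER
  Position 2: 'd' vs 'd' => same
  Position 3: 'a' vs 'e' => DIFFER
  Position 4: 'd' vs 'd' => same
  Position 5: 'e' vs 'c' => DIFFER
  Position 6: 'd' vs 'b' => DIFFER
Positions that differ: 5

5


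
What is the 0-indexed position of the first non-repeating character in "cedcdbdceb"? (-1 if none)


Input: cedcdbdceb
Character frequencies:
  'b': 2
  'c': 3
  'd': 3
  'e': 2
Scanning left to right for freq == 1:
  Position 0 ('c'): freq=3, skip
  Position 1 ('e'): freq=2, skip
  Position 2 ('d'): freq=3, skip
  Position 3 ('c'): freq=3, skip
  Position 4 ('d'): freq=3, skip
  Position 5 ('b'): freq=2, skip
  Position 6 ('d'): freq=3, skip
  Position 7 ('c'): freq=3, skip
  Position 8 ('e'): freq=2, skip
  Position 9 ('b'): freq=2, skip
  No unique character found => answer = -1

-1


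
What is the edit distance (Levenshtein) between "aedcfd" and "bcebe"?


Computing edit distance: "aedcfd" -> "bcebe"
DP table:
           b    c    e    b    e
      0    1    2    3    4    5
  a   1    1    2    3    4    5
  e   2    2    2    2    3    4
  d   3    3    3    3    3    4
  c   4    4    3    4    4    4
  f   5    5    4    4    5    5
  d   6    6    5    5    5    6
Edit distance = dp[6][5] = 6

6


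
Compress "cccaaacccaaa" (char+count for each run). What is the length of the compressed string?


Input: cccaaacccaaa
Runs:
  'c' x 3 => "c3"
  'a' x 3 => "a3"
  'c' x 3 => "c3"
  'a' x 3 => "a3"
Compressed: "c3a3c3a3"
Compressed length: 8

8


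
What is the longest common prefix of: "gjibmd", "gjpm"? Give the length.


Words: gjibmd, gjpm
  Position 0: all 'g' => match
  Position 1: all 'j' => match
  Position 2: ('i', 'p') => mismatch, stop
LCP = "gj" (length 2)

2


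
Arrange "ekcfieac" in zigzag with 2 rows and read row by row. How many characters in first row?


Zigzag "ekcfieac" into 2 rows:
Placing characters:
  'e' => row 0
  'k' => row 1
  'c' => row 0
  'f' => row 1
  'i' => row 0
  'e' => row 1
  'a' => row 0
  'c' => row 1
Rows:
  Row 0: "ecia"
  Row 1: "kfec"
First row length: 4

4


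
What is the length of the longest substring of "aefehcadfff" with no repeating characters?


Input: "aefehcadfff"
Sliding window (track last position of each char):
  Position 0 ('a'): window [0,0] length 1 -- new best
  Position 1 ('e'): window [0,1] length 2 -- new best
  Position 2 ('f'): window [0,2] length 3 -- new best
  Position 3 ('e'): repeat (last at 1), move window start to 2
  Position 3 ('e'): window [2,3] length 2
  Position 4 ('h'): window [2,4] length 3
  Position 5 ('c'): window [2,5] length 4 -- new best
  Position 6 ('a'): window [2,6] length 5 -- new best
  Position 7 ('d'): window [2,7] length 6 -- new best
  Position 8 ('f'): repeat (last at 2), move window start to 3
  Position 8 ('f'): window [3,8] length 6
  Position 9 ('f'): repeat (last at 8), move window start to 9
  Position 9 ('f'): window [9,9] length 1
  Position 10 ('f'): repeat (last at 9), move window start to 10
  Position 10 ('f'): window [10,10] length 1
Longest substring with no repeats: "fehcad" with length 6

6


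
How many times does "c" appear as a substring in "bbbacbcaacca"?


Searching for "c" in "bbbacbcaacca"
Scanning each position:
  Position 0: "b" => no
  Position 1: "b" => no
  Position 2: "b" => no
  Position 3: "a" => no
  Position 4: "c" => MATCH
  Position 5: "b" => no
  Position 6: "c" => MATCH
  Position 7: "a" => no
  Position 8: "a" => no
  Position 9: "c" => MATCH
  Position 10: "c" => MATCH
  Position 11: "a" => no
Total occurrences: 4

4


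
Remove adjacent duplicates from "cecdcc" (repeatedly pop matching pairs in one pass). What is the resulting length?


Input: cecdcc
Stack-based adjacent duplicate removal:
  Read 'c': push. Stack: c
  Read 'e': push. Stack: ce
  Read 'c': push. Stack: cec
  Read 'd': push. Stack: cecd
  Read 'c': push. Stack: cecdc
  Read 'c': matches stack top 'c' => pop. Stack: cecd
Final stack: "cecd" (length 4)

4


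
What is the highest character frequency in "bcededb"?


Input: bcededb
Character counts:
  'b': 2
  'c': 1
  'd': 2
  'e': 2
Maximum frequency: 2

2


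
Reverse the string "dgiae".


Input: dgiae
Reading characters right to left:
  Position 4: 'e'
  Position 3: 'a'
  Position 2: 'i'
  Position 1: 'g'
  Position 0: 'd'
Reversed: eaigd

eaigd


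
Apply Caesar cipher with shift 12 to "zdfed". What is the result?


Caesar cipher: shift "zdfed" by 12
  'z' (pos 25) + 12 = pos 11 = 'l'
  'd' (pos 3) + 12 = pos 15 = 'p'
  'f' (pos 5) + 12 = pos 17 = 'r'
  'e' (pos 4) + 12 = pos 16 = 'q'
  'd' (pos 3) + 12 = pos 15 = 'p'
Result: lprqp

lprqp


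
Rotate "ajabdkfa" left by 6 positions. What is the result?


Input: "ajabdkfa", rotate left by 6
First 6 characters: "ajabdk"
Remaining characters: "fa"
Concatenate remaining + first: "fa" + "ajabdk" = "faajabdk"

faajabdk


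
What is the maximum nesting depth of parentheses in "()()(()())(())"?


Input: "()()(()())(())"
Tracking depth:
  Position 0 '(': depth becomes 1
  Position 1 ')': depth becomes 0
  Position 2 '(': depth becomes 1
  Position 3 ')': depth becomes 0
  Position 4 '(': depth becomes 1
  Position 5 '(': depth becomes 2
  Position 6 ')': depth becomes 1
  Position 7 '(': depth becomes 2
  Position 8 ')': depth becomes 1
  Position 9 ')': depth becomes 0
  Position 10 '(': depth becomes 1
  Position 11 '(': depth becomes 2
  Position 12 ')': depth becomes 1
  Position 13 ')': depth becomes 0
Maximum depth reached: 2

2


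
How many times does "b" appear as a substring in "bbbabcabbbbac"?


Searching for "b" in "bbbabcabbbbac"
Scanning each position:
  Position 0: "b" => MATCH
  Position 1: "b" => MATCH
  Position 2: "b" => MATCH
  Position 3: "a" => no
  Position 4: "b" => MATCH
  Position 5: "c" => no
  Position 6: "a" => no
  Position 7: "b" => MATCH
  Position 8: "b" => MATCH
  Position 9: "b" => MATCH
  Position 10: "b" => MATCH
  Position 11: "a" => no
  Position 12: "c" => no
Total occurrences: 8

8


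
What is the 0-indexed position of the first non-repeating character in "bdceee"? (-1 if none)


Input: bdceee
Character frequencies:
  'b': 1
  'c': 1
  'd': 1
  'e': 3
Scanning left to right for freq == 1:
  Position 0 ('b'): unique! => answer = 0

0


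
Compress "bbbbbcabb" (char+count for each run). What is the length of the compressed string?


Input: bbbbbcabb
Runs:
  'b' x 5 => "b5"
  'c' x 1 => "c1"
  'a' x 1 => "a1"
  'b' x 2 => "b2"
Compressed: "b5c1a1b2"
Compressed length: 8

8


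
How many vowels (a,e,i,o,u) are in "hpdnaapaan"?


Input: hpdnaapaan
Checking each character:
  'h' at position 0: consonant
  'p' at position 1: consonant
  'd' at position 2: consonant
  'n' at position 3: consonant
  'a' at position 4: vowel (running total: 1)
  'a' at position 5: vowel (running total: 2)
  'p' at position 6: consonant
  'a' at position 7: vowel (running total: 3)
  'a' at position 8: vowel (running total: 4)
  'n' at position 9: consonant
Total vowels: 4

4


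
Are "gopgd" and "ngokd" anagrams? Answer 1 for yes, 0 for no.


Strings: "gopgd", "ngokd"
Sorted first:  dggop
Sorted second: dgkno
Differ at position 2: 'g' vs 'k' => not anagrams

0


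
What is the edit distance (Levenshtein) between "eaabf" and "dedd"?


Computing edit distance: "eaabf" -> "dedd"
DP table:
           d    e    d    d
      0    1    2    3    4
  e   1    1    1    2    3
  a   2    2    2    2    3
  a   3    3    3    3    3
  b   4    4    4    4    4
  f   5    5    5    5    5
Edit distance = dp[5][4] = 5

5


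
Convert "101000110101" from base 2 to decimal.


Input: "101000110101" in base 2
Positional expansion:
  Digit '1' (value 1) x 2^11 = 2048
  Digit '0' (value 0) x 2^10 = 0
  Digit '1' (value 1) x 2^9 = 512
  Digit '0' (value 0) x 2^8 = 0
  Digit '0' (value 0) x 2^7 = 0
  Digit '0' (value 0) x 2^6 = 0
  Digit '1' (value 1) x 2^5 = 32
  Digit '1' (value 1) x 2^4 = 16
  Digit '0' (value 0) x 2^3 = 0
  Digit '1' (value 1) x 2^2 = 4
  Digit '0' (value 0) x 2^1 = 0
  Digit '1' (value 1) x 2^0 = 1
Sum = 2613

2613


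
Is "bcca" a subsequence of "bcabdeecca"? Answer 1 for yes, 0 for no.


Check if "bcca" is a subsequence of "bcabdeecca"
Greedy scan:
  Position 0 ('b'): matches sub[0] = 'b'
  Position 1 ('c'): matches sub[1] = 'c'
  Position 2 ('a'): no match needed
  Position 3 ('b'): no match needed
  Position 4 ('d'): no match needed
  Position 5 ('e'): no match needed
  Position 6 ('e'): no match needed
  Position 7 ('c'): matches sub[2] = 'c'
  Position 8 ('c'): no match needed
  Position 9 ('a'): matches sub[3] = 'a'
All 4 characters matched => is a subsequence

1


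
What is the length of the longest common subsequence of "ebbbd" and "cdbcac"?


LCS of "ebbbd" and "cdbcac"
DP table:
           c    d    b    c    a    c
      0    0    0    0    0    0    0
  e   0    0    0    0    0    0    0
  b   0    0    0    1    1    1    1
  b   0    0    0    1    1    1    1
  b   0    0    0    1    1    1    1
  d   0    0    1    1    1    1    1
LCS length = dp[5][6] = 1

1


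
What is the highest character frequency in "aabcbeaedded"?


Input: aabcbeaedded
Character counts:
  'a': 3
  'b': 2
  'c': 1
  'd': 3
  'e': 3
Maximum frequency: 3

3


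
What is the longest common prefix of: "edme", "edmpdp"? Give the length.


Words: edme, edmpdp
  Position 0: all 'e' => match
  Position 1: all 'd' => match
  Position 2: all 'm' => match
  Position 3: ('e', 'p') => mismatch, stop
LCP = "edm" (length 3)

3


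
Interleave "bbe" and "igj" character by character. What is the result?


Interleaving "bbe" and "igj":
  Position 0: 'b' from first, 'i' from second => "bi"
  Position 1: 'b' from first, 'g' from second => "bg"
  Position 2: 'e' from first, 'j' from second => "ej"
Result: bibgej

bibgej


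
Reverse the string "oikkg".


Input: oikkg
Reading characters right to left:
  Position 4: 'g'
  Position 3: 'k'
  Position 2: 'k'
  Position 1: 'i'
  Position 0: 'o'
Reversed: gkkio

gkkio


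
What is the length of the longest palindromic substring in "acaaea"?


Input: "acaaea"
Checking substrings for palindromes:
  [0:3] "aca" (len 3) => palindrome
  [3:6] "aea" (len 3) => palindrome
  [2:4] "aa" (len 2) => palindrome
Longest palindromic substring: "aca" with length 3

3


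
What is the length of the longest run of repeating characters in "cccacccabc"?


Input: "cccacccabc"
Scanning for longest run:
  Position 1 ('c'): continues run of 'c', length=2
  Position 2 ('c'): continues run of 'c', length=3
  Position 3 ('a'): new char, reset run to 1
  Position 4 ('c'): new char, reset run to 1
  Position 5 ('c'): continues run of 'c', length=2
  Position 6 ('c'): continues run of 'c', length=3
  Position 7 ('a'): new char, reset run to 1
  Position 8 ('b'): new char, reset run to 1
  Position 9 ('c'): new char, reset run to 1
Longest run: 'c' with length 3

3


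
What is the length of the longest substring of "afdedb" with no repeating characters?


Input: "afdedb"
Sliding window (track last position of each char):
  Position 0 ('a'): window [0,0] length 1 -- new best
  Position 1 ('f'): window [0,1] length 2 -- new best
  Position 2 ('d'): window [0,2] length 3 -- new best
  Position 3 ('e'): window [0,3] length 4 -- new best
  Position 4 ('d'): repeat (last at 2), move window start to 3
  Position 4 ('d'): window [3,4] length 2
  Position 5 ('b'): window [3,5] length 3
Longest substring with no repeats: "afde" with length 4

4


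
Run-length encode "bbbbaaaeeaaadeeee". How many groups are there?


Input: bbbbaaaeeaaadeeee
Scanning for consecutive runs:
  Group 1: 'b' x 4 (positions 0-3)
  Group 2: 'a' x 3 (positions 4-6)
  Group 3: 'e' x 2 (positions 7-8)
  Group 4: 'a' x 3 (positions 9-11)
  Group 5: 'd' x 1 (positions 12-12)
  Group 6: 'e' x 4 (positions 13-16)
Total groups: 6

6


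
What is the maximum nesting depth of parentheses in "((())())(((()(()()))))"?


Input: "((())())(((()(()()))))"
Tracking depth:
  Position 0 '(': depth becomes 1
  Position 1 '(': depth becomes 2
  Position 2 '(': depth becomes 3
  Position 3 ')': depth becomes 2
  Position 4 ')': depth becomes 1
  Position 5 '(': depth becomes 2
  Position 6 ')': depth becomes 1
  Position 7 ')': depth becomes 0
  Position 8 '(': depth becomes 1
  Position 9 '(': depth becomes 2
  Position 10 '(': depth becomes 3
  Position 11 '(': depth becomes 4
  Position 12 ')': depth becomes 3
  Position 13 '(': depth becomes 4
  Position 14 '(': depth becomes 5
  Position 15 ')': depth becomes 4
  Position 16 '(': depth becomes 5
  Position 17 ')': depth becomes 4
  Position 18 ')': depth becomes 3
  Position 19 ')': depth becomes 2
  Position 20 ')': depth becomes 1
  Position 21 ')': depth becomes 0
Maximum depth reached: 5

5


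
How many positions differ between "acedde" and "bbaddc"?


Comparing "acedde" and "bbaddc" position by position:
  Position 0: 'a' vs 'b' => DIFFER
  Position 1: 'c' vs 'b' => DIFFER
  Position 2: 'e' vs 'a' => DIFFER
  Position 3: 'd' vs 'd' => same
  Position 4: 'd' vs 'd' => same
  Position 5: 'e' vs 'c' => DIFFER
Positions that differ: 4

4


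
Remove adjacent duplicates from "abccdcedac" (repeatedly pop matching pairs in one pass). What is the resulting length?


Input: abccdcedac
Stack-based adjacent duplicate removal:
  Read 'a': push. Stack: a
  Read 'b': push. Stack: ab
  Read 'c': push. Stack: abc
  Read 'c': matches stack top 'c' => pop. Stack: ab
  Read 'd': push. Stack: abd
  Read 'c': push. Stack: abdc
  Read 'e': push. Stack: abdce
  Read 'd': push. Stack: abdced
  Read 'a': push. Stack: abdceda
  Read 'c': push. Stack: abdcedac
Final stack: "abdcedac" (length 8)

8


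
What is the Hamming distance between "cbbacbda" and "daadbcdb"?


Comparing "cbbacbda" and "daadbcdb" position by position:
  Position 0: 'c' vs 'd' => differ
  Position 1: 'b' vs 'a' => differ
  Position 2: 'b' vs 'a' => differ
  Position 3: 'a' vs 'd' => differ
  Position 4: 'c' vs 'b' => differ
  Position 5: 'b' vs 'c' => differ
  Position 6: 'd' vs 'd' => same
  Position 7: 'a' vs 'b' => differ
Total differences (Hamming distance): 7

7


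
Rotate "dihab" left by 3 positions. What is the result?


Input: "dihab", rotate left by 3
First 3 characters: "dih"
Remaining characters: "ab"
Concatenate remaining + first: "ab" + "dih" = "abdih"

abdih


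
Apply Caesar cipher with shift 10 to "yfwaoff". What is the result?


Caesar cipher: shift "yfwaoff" by 10
  'y' (pos 24) + 10 = pos 8 = 'i'
  'f' (pos 5) + 10 = pos 15 = 'p'
  'w' (pos 22) + 10 = pos 6 = 'g'
  'a' (pos 0) + 10 = pos 10 = 'k'
  'o' (pos 14) + 10 = pos 24 = 'y'
  'f' (pos 5) + 10 = pos 15 = 'p'
  'f' (pos 5) + 10 = pos 15 = 'p'
Result: ipgkypp

ipgkypp


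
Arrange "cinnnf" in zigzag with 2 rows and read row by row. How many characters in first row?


Zigzag "cinnnf" into 2 rows:
Placing characters:
  'c' => row 0
  'i' => row 1
  'n' => row 0
  'n' => row 1
  'n' => row 0
  'f' => row 1
Rows:
  Row 0: "cnn"
  Row 1: "inf"
First row length: 3

3


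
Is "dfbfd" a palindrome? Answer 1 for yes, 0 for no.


Input: dfbfd
Reversed: dfbfd
  Compare pos 0 ('d') with pos 4 ('d'): match
  Compare pos 1 ('f') with pos 3 ('f'): match
Result: palindrome

1


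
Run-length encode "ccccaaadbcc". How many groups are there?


Input: ccccaaadbcc
Scanning for consecutive runs:
  Group 1: 'c' x 4 (positions 0-3)
  Group 2: 'a' x 3 (positions 4-6)
  Group 3: 'd' x 1 (positions 7-7)
  Group 4: 'b' x 1 (positions 8-8)
  Group 5: 'c' x 2 (positions 9-10)
Total groups: 5

5


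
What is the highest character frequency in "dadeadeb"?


Input: dadeadeb
Character counts:
  'a': 2
  'b': 1
  'd': 3
  'e': 2
Maximum frequency: 3

3


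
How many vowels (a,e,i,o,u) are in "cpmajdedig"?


Input: cpmajdedig
Checking each character:
  'c' at position 0: consonant
  'p' at position 1: consonant
  'm' at position 2: consonant
  'a' at position 3: vowel (running total: 1)
  'j' at position 4: consonant
  'd' at position 5: consonant
  'e' at position 6: vowel (running total: 2)
  'd' at position 7: consonant
  'i' at position 8: vowel (running total: 3)
  'g' at position 9: consonant
Total vowels: 3

3


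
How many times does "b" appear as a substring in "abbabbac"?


Searching for "b" in "abbabbac"
Scanning each position:
  Position 0: "a" => no
  Position 1: "b" => MATCH
  Position 2: "b" => MATCH
  Position 3: "a" => no
  Position 4: "b" => MATCH
  Position 5: "b" => MATCH
  Position 6: "a" => no
  Position 7: "c" => no
Total occurrences: 4

4


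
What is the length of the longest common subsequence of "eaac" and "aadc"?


LCS of "eaac" and "aadc"
DP table:
           a    a    d    c
      0    0    0    0    0
  e   0    0    0    0    0
  a   0    1    1    1    1
  a   0    1    2    2    2
  c   0    1    2    2    3
LCS length = dp[4][4] = 3

3


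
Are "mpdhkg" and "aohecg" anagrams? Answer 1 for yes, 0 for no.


Strings: "mpdhkg", "aohecg"
Sorted first:  dghkmp
Sorted second: acegho
Differ at position 0: 'd' vs 'a' => not anagrams

0


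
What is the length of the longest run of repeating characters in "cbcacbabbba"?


Input: "cbcacbabbba"
Scanning for longest run:
  Position 1 ('b'): new char, reset run to 1
  Position 2 ('c'): new char, reset run to 1
  Position 3 ('a'): new char, reset run to 1
  Position 4 ('c'): new char, reset run to 1
  Position 5 ('b'): new char, reset run to 1
  Position 6 ('a'): new char, reset run to 1
  Position 7 ('b'): new char, reset run to 1
  Position 8 ('b'): continues run of 'b', length=2
  Position 9 ('b'): continues run of 'b', length=3
  Position 10 ('a'): new char, reset run to 1
Longest run: 'b' with length 3

3


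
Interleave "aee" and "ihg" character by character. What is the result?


Interleaving "aee" and "ihg":
  Position 0: 'a' from first, 'i' from second => "ai"
  Position 1: 'e' from first, 'h' from second => "eh"
  Position 2: 'e' from first, 'g' from second => "eg"
Result: aieheg

aieheg


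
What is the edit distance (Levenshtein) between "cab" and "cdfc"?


Computing edit distance: "cab" -> "cdfc"
DP table:
           c    d    f    c
      0    1    2    3    4
  c   1    0    1    2    3
  a   2    1    1    2    3
  b   3    2    2    2    3
Edit distance = dp[3][4] = 3

3


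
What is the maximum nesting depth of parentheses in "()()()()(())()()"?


Input: "()()()()(())()()"
Tracking depth:
  Position 0 '(': depth becomes 1
  Position 1 ')': depth becomes 0
  Position 2 '(': depth becomes 1
  Position 3 ')': depth becomes 0
  Position 4 '(': depth becomes 1
  Position 5 ')': depth becomes 0
  Position 6 '(': depth becomes 1
  Position 7 ')': depth becomes 0
  Position 8 '(': depth becomes 1
  Position 9 '(': depth becomes 2
  Position 10 ')': depth becomes 1
  Position 11 ')': depth becomes 0
  Position 12 '(': depth becomes 1
  Position 13 ')': depth becomes 0
  Position 14 '(': depth becomes 1
  Position 15 ')': depth becomes 0
Maximum depth reached: 2

2


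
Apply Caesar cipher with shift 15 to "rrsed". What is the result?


Caesar cipher: shift "rrsed" by 15
  'r' (pos 17) + 15 = pos 6 = 'g'
  'r' (pos 17) + 15 = pos 6 = 'g'
  's' (pos 18) + 15 = pos 7 = 'h'
  'e' (pos 4) + 15 = pos 19 = 't'
  'd' (pos 3) + 15 = pos 18 = 's'
Result: gghts

gghts


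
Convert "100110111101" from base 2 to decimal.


Input: "100110111101" in base 2
Positional expansion:
  Digit '1' (value 1) x 2^11 = 2048
  Digit '0' (value 0) x 2^10 = 0
  Digit '0' (value 0) x 2^9 = 0
  Digit '1' (value 1) x 2^8 = 256
  Digit '1' (value 1) x 2^7 = 128
  Digit '0' (value 0) x 2^6 = 0
  Digit '1' (value 1) x 2^5 = 32
  Digit '1' (value 1) x 2^4 = 16
  Digit '1' (value 1) x 2^3 = 8
  Digit '1' (value 1) x 2^2 = 4
  Digit '0' (value 0) x 2^1 = 0
  Digit '1' (value 1) x 2^0 = 1
Sum = 2493

2493


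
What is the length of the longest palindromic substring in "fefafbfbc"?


Input: "fefafbfbc"
Checking substrings for palindromes:
  [0:3] "fef" (len 3) => palindrome
  [2:5] "faf" (len 3) => palindrome
  [4:7] "fbf" (len 3) => palindrome
  [5:8] "bfb" (len 3) => palindrome
Longest palindromic substring: "fef" with length 3

3


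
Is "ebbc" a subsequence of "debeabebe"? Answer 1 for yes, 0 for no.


Check if "ebbc" is a subsequence of "debeabebe"
Greedy scan:
  Position 0 ('d'): no match needed
  Position 1 ('e'): matches sub[0] = 'e'
  Position 2 ('b'): matches sub[1] = 'b'
  Position 3 ('e'): no match needed
  Position 4 ('a'): no match needed
  Position 5 ('b'): matches sub[2] = 'b'
  Position 6 ('e'): no match needed
  Position 7 ('b'): no match needed
  Position 8 ('e'): no match needed
Only matched 3/4 characters => not a subsequence

0


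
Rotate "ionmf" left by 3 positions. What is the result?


Input: "ionmf", rotate left by 3
First 3 characters: "ion"
Remaining characters: "mf"
Concatenate remaining + first: "mf" + "ion" = "mfion"

mfion


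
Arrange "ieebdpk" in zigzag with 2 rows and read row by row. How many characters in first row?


Zigzag "ieebdpk" into 2 rows:
Placing characters:
  'i' => row 0
  'e' => row 1
  'e' => row 0
  'b' => row 1
  'd' => row 0
  'p' => row 1
  'k' => row 0
Rows:
  Row 0: "iedk"
  Row 1: "ebp"
First row length: 4

4


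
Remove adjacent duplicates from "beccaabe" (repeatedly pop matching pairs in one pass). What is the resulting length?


Input: beccaabe
Stack-based adjacent duplicate removal:
  Read 'b': push. Stack: b
  Read 'e': push. Stack: be
  Read 'c': push. Stack: bec
  Read 'c': matches stack top 'c' => pop. Stack: be
  Read 'a': push. Stack: bea
  Read 'a': matches stack top 'a' => pop. Stack: be
  Read 'b': push. Stack: beb
  Read 'e': push. Stack: bebe
Final stack: "bebe" (length 4)

4


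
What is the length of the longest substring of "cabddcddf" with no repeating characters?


Input: "cabddcddf"
Sliding window (track last position of each char):
  Position 0 ('c'): window [0,0] length 1 -- new best
  Position 1 ('a'): window [0,1] length 2 -- new best
  Position 2 ('b'): window [0,2] length 3 -- new best
  Position 3 ('d'): window [0,3] length 4 -- new best
  Position 4 ('d'): repeat (last at 3), move window start to 4
  Position 4 ('d'): window [4,4] length 1
  Position 5 ('c'): window [4,5] length 2
  Position 6 ('d'): repeat (last at 4), move window start to 5
  Position 6 ('d'): window [5,6] length 2
  Position 7 ('d'): repeat (last at 6), move window start to 7
  Position 7 ('d'): window [7,7] length 1
  Position 8 ('f'): window [7,8] length 2
Longest substring with no repeats: "cabd" with length 4

4


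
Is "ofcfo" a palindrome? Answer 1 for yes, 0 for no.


Input: ofcfo
Reversed: ofcfo
  Compare pos 0 ('o') with pos 4 ('o'): match
  Compare pos 1 ('f') with pos 3 ('f'): match
Result: palindrome

1


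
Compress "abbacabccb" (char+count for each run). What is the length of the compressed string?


Input: abbacabccb
Runs:
  'a' x 1 => "a1"
  'b' x 2 => "b2"
  'a' x 1 => "a1"
  'c' x 1 => "c1"
  'a' x 1 => "a1"
  'b' x 1 => "b1"
  'c' x 2 => "c2"
  'b' x 1 => "b1"
Compressed: "a1b2a1c1a1b1c2b1"
Compressed length: 16

16


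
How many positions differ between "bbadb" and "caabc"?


Comparing "bbadb" and "caabc" position by position:
  Position 0: 'b' vs 'c' => DIFFER
  Position 1: 'b' vs 'a' => DIFFER
  Position 2: 'a' vs 'a' => same
  Position 3: 'd' vs 'b' => DIFFER
  Position 4: 'b' vs 'c' => DIFFER
Positions that differ: 4

4


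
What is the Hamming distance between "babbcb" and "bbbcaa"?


Comparing "babbcb" and "bbbcaa" position by position:
  Position 0: 'b' vs 'b' => same
  Position 1: 'a' vs 'b' => differ
  Position 2: 'b' vs 'b' => same
  Position 3: 'b' vs 'c' => differ
  Position 4: 'c' vs 'a' => differ
  Position 5: 'b' vs 'a' => differ
Total differences (Hamming distance): 4

4


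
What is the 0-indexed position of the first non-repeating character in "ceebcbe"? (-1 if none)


Input: ceebcbe
Character frequencies:
  'b': 2
  'c': 2
  'e': 3
Scanning left to right for freq == 1:
  Position 0 ('c'): freq=2, skip
  Position 1 ('e'): freq=3, skip
  Position 2 ('e'): freq=3, skip
  Position 3 ('b'): freq=2, skip
  Position 4 ('c'): freq=2, skip
  Position 5 ('b'): freq=2, skip
  Position 6 ('e'): freq=3, skip
  No unique character found => answer = -1

-1


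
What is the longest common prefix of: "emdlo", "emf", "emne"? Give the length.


Words: emdlo, emf, emne
  Position 0: all 'e' => match
  Position 1: all 'm' => match
  Position 2: ('d', 'f', 'n') => mismatch, stop
LCP = "em" (length 2)

2


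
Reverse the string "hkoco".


Input: hkoco
Reading characters right to left:
  Position 4: 'o'
  Position 3: 'c'
  Position 2: 'o'
  Position 1: 'k'
  Position 0: 'h'
Reversed: ocokh

ocokh


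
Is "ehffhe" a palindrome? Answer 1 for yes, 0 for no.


Input: ehffhe
Reversed: ehffhe
  Compare pos 0 ('e') with pos 5 ('e'): match
  Compare pos 1 ('h') with pos 4 ('h'): match
  Compare pos 2 ('f') with pos 3 ('f'): match
Result: palindrome

1


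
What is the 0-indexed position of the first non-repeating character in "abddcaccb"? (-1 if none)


Input: abddcaccb
Character frequencies:
  'a': 2
  'b': 2
  'c': 3
  'd': 2
Scanning left to right for freq == 1:
  Position 0 ('a'): freq=2, skip
  Position 1 ('b'): freq=2, skip
  Position 2 ('d'): freq=2, skip
  Position 3 ('d'): freq=2, skip
  Position 4 ('c'): freq=3, skip
  Position 5 ('a'): freq=2, skip
  Position 6 ('c'): freq=3, skip
  Position 7 ('c'): freq=3, skip
  Position 8 ('b'): freq=2, skip
  No unique character found => answer = -1

-1


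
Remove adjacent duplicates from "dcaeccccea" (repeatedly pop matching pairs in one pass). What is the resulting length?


Input: dcaeccccea
Stack-based adjacent duplicate removal:
  Read 'd': push. Stack: d
  Read 'c': push. Stack: dc
  Read 'a': push. Stack: dca
  Read 'e': push. Stack: dcae
  Read 'c': push. Stack: dcaec
  Read 'c': matches stack top 'c' => pop. Stack: dcae
  Read 'c': push. Stack: dcaec
  Read 'c': matches stack top 'c' => pop. Stack: dcae
  Read 'e': matches stack top 'e' => pop. Stack: dca
  Read 'a': matches stack top 'a' => pop. Stack: dc
Final stack: "dc" (length 2)

2


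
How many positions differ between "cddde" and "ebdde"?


Comparing "cddde" and "ebdde" position by position:
  Position 0: 'c' vs 'e' => DIFFER
  Position 1: 'd' vs 'b' => DIFFER
  Position 2: 'd' vs 'd' => same
  Position 3: 'd' vs 'd' => same
  Position 4: 'e' vs 'e' => same
Positions that differ: 2

2


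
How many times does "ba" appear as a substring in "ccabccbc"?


Searching for "ba" in "ccabccbc"
Scanning each position:
  Position 0: "cc" => no
  Position 1: "ca" => no
  Position 2: "ab" => no
  Position 3: "bc" => no
  Position 4: "cc" => no
  Position 5: "cb" => no
  Position 6: "bc" => no
Total occurrences: 0

0


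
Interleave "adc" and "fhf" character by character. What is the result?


Interleaving "adc" and "fhf":
  Position 0: 'a' from first, 'f' from second => "af"
  Position 1: 'd' from first, 'h' from second => "dh"
  Position 2: 'c' from first, 'f' from second => "cf"
Result: afdhcf

afdhcf


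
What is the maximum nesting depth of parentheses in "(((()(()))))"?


Input: "(((()(()))))"
Tracking depth:
  Position 0 '(': depth becomes 1
  Position 1 '(': depth becomes 2
  Position 2 '(': depth becomes 3
  Position 3 '(': depth becomes 4
  Position 4 ')': depth becomes 3
  Position 5 '(': depth becomes 4
  Position 6 '(': depth becomes 5
  Position 7 ')': depth becomes 4
  Position 8 ')': depth becomes 3
  Position 9 ')': depth becomes 2
  Position 10 ')': depth becomes 1
  Position 11 ')': depth becomes 0
Maximum depth reached: 5

5


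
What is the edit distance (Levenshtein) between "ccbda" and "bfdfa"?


Computing edit distance: "ccbda" -> "bfdfa"
DP table:
           b    f    d    f    a
      0    1    2    3    4    5
  c   1    1    2    3    4    5
  c   2    2    2    3    4    5
  b   3    2    3    3    4    5
  d   4    3    3    3    4    5
  a   5    4    4    4    4    4
Edit distance = dp[5][5] = 4

4


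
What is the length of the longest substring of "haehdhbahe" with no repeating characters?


Input: "haehdhbahe"
Sliding window (track last position of each char):
  Position 0 ('h'): window [0,0] length 1 -- new best
  Position 1 ('a'): window [0,1] length 2 -- new best
  Position 2 ('e'): window [0,2] length 3 -- new best
  Position 3 ('h'): repeat (last at 0), move window start to 1
  Position 3 ('h'): window [1,3] length 3
  Position 4 ('d'): window [1,4] length 4 -- new best
  Position 5 ('h'): repeat (last at 3), move window start to 4
  Position 5 ('h'): window [4,5] length 2
  Position 6 ('b'): window [4,6] length 3
  Position 7 ('a'): window [4,7] length 4
  Position 8 ('h'): repeat (last at 5), move window start to 6
  Position 8 ('h'): window [6,8] length 3
  Position 9 ('e'): window [6,9] length 4
Longest substring with no repeats: "aehd" with length 4

4


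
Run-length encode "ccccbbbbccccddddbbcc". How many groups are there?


Input: ccccbbbbccccddddbbcc
Scanning for consecutive runs:
  Group 1: 'c' x 4 (positions 0-3)
  Group 2: 'b' x 4 (positions 4-7)
  Group 3: 'c' x 4 (positions 8-11)
  Group 4: 'd' x 4 (positions 12-15)
  Group 5: 'b' x 2 (positions 16-17)
  Group 6: 'c' x 2 (positions 18-19)
Total groups: 6

6


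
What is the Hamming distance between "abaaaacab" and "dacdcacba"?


Comparing "abaaaacab" and "dacdcacba" position by position:
  Position 0: 'a' vs 'd' => differ
  Position 1: 'b' vs 'a' => differ
  Position 2: 'a' vs 'c' => differ
  Position 3: 'a' vs 'd' => differ
  Position 4: 'a' vs 'c' => differ
  Position 5: 'a' vs 'a' => same
  Position 6: 'c' vs 'c' => same
  Position 7: 'a' vs 'b' => differ
  Position 8: 'b' vs 'a' => differ
Total differences (Hamming distance): 7

7


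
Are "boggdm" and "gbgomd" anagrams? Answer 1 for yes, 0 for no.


Strings: "boggdm", "gbgomd"
Sorted first:  bdggmo
Sorted second: bdggmo
Sorted forms match => anagrams

1


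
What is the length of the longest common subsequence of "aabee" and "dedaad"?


LCS of "aabee" and "dedaad"
DP table:
           d    e    d    a    a    d
      0    0    0    0    0    0    0
  a   0    0    0    0    1    1    1
  a   0    0    0    0    1    2    2
  b   0    0    0    0    1    2    2
  e   0    0    1    1    1    2    2
  e   0    0    1    1    1    2    2
LCS length = dp[5][6] = 2

2


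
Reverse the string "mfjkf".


Input: mfjkf
Reading characters right to left:
  Position 4: 'f'
  Position 3: 'k'
  Position 2: 'j'
  Position 1: 'f'
  Position 0: 'm'
Reversed: fkjfm

fkjfm


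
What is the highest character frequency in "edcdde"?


Input: edcdde
Character counts:
  'c': 1
  'd': 3
  'e': 2
Maximum frequency: 3

3


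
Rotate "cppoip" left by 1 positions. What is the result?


Input: "cppoip", rotate left by 1
First 1 characters: "c"
Remaining characters: "ppoip"
Concatenate remaining + first: "ppoip" + "c" = "ppoipc"

ppoipc


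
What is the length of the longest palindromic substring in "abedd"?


Input: "abedd"
Checking substrings for palindromes:
  [3:5] "dd" (len 2) => palindrome
Longest palindromic substring: "dd" with length 2

2


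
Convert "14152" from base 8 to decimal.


Input: "14152" in base 8
Positional expansion:
  Digit '1' (value 1) x 8^4 = 4096
  Digit '4' (value 4) x 8^3 = 2048
  Digit '1' (value 1) x 8^2 = 64
  Digit '5' (value 5) x 8^1 = 40
  Digit '2' (value 2) x 8^0 = 2
Sum = 6250

6250


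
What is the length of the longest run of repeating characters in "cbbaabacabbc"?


Input: "cbbaabacabbc"
Scanning for longest run:
  Position 1 ('b'): new char, reset run to 1
  Position 2 ('b'): continues run of 'b', length=2
  Position 3 ('a'): new char, reset run to 1
  Position 4 ('a'): continues run of 'a', length=2
  Position 5 ('b'): new char, reset run to 1
  Position 6 ('a'): new char, reset run to 1
  Position 7 ('c'): new char, reset run to 1
  Position 8 ('a'): new char, reset run to 1
  Position 9 ('b'): new char, reset run to 1
  Position 10 ('b'): continues run of 'b', length=2
  Position 11 ('c'): new char, reset run to 1
Longest run: 'b' with length 2

2


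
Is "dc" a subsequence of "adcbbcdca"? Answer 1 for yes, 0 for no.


Check if "dc" is a subsequence of "adcbbcdca"
Greedy scan:
  Position 0 ('a'): no match needed
  Position 1 ('d'): matches sub[0] = 'd'
  Position 2 ('c'): matches sub[1] = 'c'
  Position 3 ('b'): no match needed
  Position 4 ('b'): no match needed
  Position 5 ('c'): no match needed
  Position 6 ('d'): no match needed
  Position 7 ('c'): no match needed
  Position 8 ('a'): no match needed
All 2 characters matched => is a subsequence

1


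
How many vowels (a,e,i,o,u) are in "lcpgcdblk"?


Input: lcpgcdblk
Checking each character:
  'l' at position 0: consonant
  'c' at position 1: consonant
  'p' at position 2: consonant
  'g' at position 3: consonant
  'c' at position 4: consonant
  'd' at position 5: consonant
  'b' at position 6: consonant
  'l' at position 7: consonant
  'k' at position 8: consonant
Total vowels: 0

0


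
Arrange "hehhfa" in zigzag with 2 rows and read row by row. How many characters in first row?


Zigzag "hehhfa" into 2 rows:
Placing characters:
  'h' => row 0
  'e' => row 1
  'h' => row 0
  'h' => row 1
  'f' => row 0
  'a' => row 1
Rows:
  Row 0: "hhf"
  Row 1: "eha"
First row length: 3

3


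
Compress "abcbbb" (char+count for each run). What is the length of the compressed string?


Input: abcbbb
Runs:
  'a' x 1 => "a1"
  'b' x 1 => "b1"
  'c' x 1 => "c1"
  'b' x 3 => "b3"
Compressed: "a1b1c1b3"
Compressed length: 8

8


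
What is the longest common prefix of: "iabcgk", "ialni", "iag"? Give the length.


Words: iabcgk, ialni, iag
  Position 0: all 'i' => match
  Position 1: all 'a' => match
  Position 2: ('b', 'l', 'g') => mismatch, stop
LCP = "ia" (length 2)

2


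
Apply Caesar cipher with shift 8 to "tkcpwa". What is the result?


Caesar cipher: shift "tkcpwa" by 8
  't' (pos 19) + 8 = pos 1 = 'b'
  'k' (pos 10) + 8 = pos 18 = 's'
  'c' (pos 2) + 8 = pos 10 = 'k'
  'p' (pos 15) + 8 = pos 23 = 'x'
  'w' (pos 22) + 8 = pos 4 = 'e'
  'a' (pos 0) + 8 = pos 8 = 'i'
Result: bskxei

bskxei


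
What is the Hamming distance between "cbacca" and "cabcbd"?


Comparing "cbacca" and "cabcbd" position by position:
  Position 0: 'c' vs 'c' => same
  Position 1: 'b' vs 'a' => differ
  Position 2: 'a' vs 'b' => differ
  Position 3: 'c' vs 'c' => same
  Position 4: 'c' vs 'b' => differ
  Position 5: 'a' vs 'd' => differ
Total differences (Hamming distance): 4

4


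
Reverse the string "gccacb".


Input: gccacb
Reading characters right to left:
  Position 5: 'b'
  Position 4: 'c'
  Position 3: 'a'
  Position 2: 'c'
  Position 1: 'c'
  Position 0: 'g'
Reversed: bcaccg

bcaccg


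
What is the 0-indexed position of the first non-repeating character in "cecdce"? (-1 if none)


Input: cecdce
Character frequencies:
  'c': 3
  'd': 1
  'e': 2
Scanning left to right for freq == 1:
  Position 0 ('c'): freq=3, skip
  Position 1 ('e'): freq=2, skip
  Position 2 ('c'): freq=3, skip
  Position 3 ('d'): unique! => answer = 3

3


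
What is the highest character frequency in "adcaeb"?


Input: adcaeb
Character counts:
  'a': 2
  'b': 1
  'c': 1
  'd': 1
  'e': 1
Maximum frequency: 2

2


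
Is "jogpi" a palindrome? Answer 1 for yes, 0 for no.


Input: jogpi
Reversed: ipgoj
  Compare pos 0 ('j') with pos 4 ('i'): MISMATCH
  Compare pos 1 ('o') with pos 3 ('p'): MISMATCH
Result: not a palindrome

0


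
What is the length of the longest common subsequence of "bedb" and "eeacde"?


LCS of "bedb" and "eeacde"
DP table:
           e    e    a    c    d    e
      0    0    0    0    0    0    0
  b   0    0    0    0    0    0    0
  e   0    1    1    1    1    1    1
  d   0    1    1    1    1    2    2
  b   0    1    1    1    1    2    2
LCS length = dp[4][6] = 2

2


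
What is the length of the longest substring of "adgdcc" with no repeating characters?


Input: "adgdcc"
Sliding window (track last position of each char):
  Position 0 ('a'): window [0,0] length 1 -- new best
  Position 1 ('d'): window [0,1] length 2 -- new best
  Position 2 ('g'): window [0,2] length 3 -- new best
  Position 3 ('d'): repeat (last at 1), move window start to 2
  Position 3 ('d'): window [2,3] length 2
  Position 4 ('c'): window [2,4] length 3
  Position 5 ('c'): repeat (last at 4), move window start to 5
  Position 5 ('c'): window [5,5] length 1
Longest substring with no repeats: "adg" with length 3

3


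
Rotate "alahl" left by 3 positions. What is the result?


Input: "alahl", rotate left by 3
First 3 characters: "ala"
Remaining characters: "hl"
Concatenate remaining + first: "hl" + "ala" = "hlala"

hlala
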